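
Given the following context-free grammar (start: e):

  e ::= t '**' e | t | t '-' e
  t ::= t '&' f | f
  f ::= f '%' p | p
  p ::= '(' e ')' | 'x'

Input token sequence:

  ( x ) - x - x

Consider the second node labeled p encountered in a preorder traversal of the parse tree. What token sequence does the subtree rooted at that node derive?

x

[e [t [f [p ( [e [t [f [p x]]]] )]]] - [e [t [f [p x]]] - [e [t [f [p x]]]]]]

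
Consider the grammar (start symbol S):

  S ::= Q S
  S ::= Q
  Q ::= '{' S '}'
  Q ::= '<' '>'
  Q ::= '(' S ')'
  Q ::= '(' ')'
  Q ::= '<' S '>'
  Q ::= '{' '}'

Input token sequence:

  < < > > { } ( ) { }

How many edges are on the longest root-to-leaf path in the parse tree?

5

[S [Q < [S [Q < >]] >] [S [Q { }] [S [Q ( )] [S [Q { }]]]]]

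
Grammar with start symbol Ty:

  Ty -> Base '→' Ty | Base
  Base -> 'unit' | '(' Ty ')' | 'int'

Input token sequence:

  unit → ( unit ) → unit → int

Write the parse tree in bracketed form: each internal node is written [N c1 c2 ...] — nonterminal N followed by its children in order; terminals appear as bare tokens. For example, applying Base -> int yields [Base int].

Ty
Base → Ty
unit → Ty
unit → Base → Ty
unit → ( Ty ) → Ty
unit → ( Base ) → Ty
unit → ( unit ) → Ty
unit → ( unit ) → Base → Ty
unit → ( unit ) → unit → Ty
unit → ( unit ) → unit → Base
unit → ( unit ) → unit → int

[Ty [Base unit] → [Ty [Base ( [Ty [Base unit]] )] → [Ty [Base unit] → [Ty [Base int]]]]]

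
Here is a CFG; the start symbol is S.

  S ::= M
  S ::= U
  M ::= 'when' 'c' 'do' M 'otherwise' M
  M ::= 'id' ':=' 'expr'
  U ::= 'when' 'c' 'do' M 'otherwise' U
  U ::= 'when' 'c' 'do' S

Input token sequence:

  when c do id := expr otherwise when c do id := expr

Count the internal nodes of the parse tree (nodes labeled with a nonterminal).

6

[S [U when c do [M id := expr] otherwise [U when c do [S [M id := expr]]]]]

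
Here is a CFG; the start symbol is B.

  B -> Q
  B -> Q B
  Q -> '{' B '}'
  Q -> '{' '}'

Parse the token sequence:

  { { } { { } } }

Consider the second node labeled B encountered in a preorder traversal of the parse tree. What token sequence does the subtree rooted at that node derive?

{ } { { } }

[B [Q { [B [Q { }] [B [Q { [B [Q { }]] }]]] }]]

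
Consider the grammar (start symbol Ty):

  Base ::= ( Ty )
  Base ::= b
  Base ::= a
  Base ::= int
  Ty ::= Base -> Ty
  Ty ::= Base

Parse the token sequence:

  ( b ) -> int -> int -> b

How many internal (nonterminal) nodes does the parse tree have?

[Ty [Base ( [Ty [Base b]] )] -> [Ty [Base int] -> [Ty [Base int] -> [Ty [Base b]]]]]

10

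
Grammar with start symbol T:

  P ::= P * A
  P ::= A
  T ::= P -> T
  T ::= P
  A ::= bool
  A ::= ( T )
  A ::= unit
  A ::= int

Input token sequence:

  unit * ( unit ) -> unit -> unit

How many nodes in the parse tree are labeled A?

5

[T [P [P [A unit]] * [A ( [T [P [A unit]]] )]] -> [T [P [A unit]] -> [T [P [A unit]]]]]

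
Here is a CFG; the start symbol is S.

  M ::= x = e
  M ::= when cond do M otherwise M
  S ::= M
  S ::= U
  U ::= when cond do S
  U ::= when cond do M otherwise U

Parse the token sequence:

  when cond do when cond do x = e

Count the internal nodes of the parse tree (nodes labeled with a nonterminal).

6

[S [U when cond do [S [U when cond do [S [M x = e]]]]]]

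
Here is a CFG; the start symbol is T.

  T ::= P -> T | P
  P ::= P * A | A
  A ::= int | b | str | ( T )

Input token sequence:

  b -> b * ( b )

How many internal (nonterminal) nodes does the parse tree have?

[T [P [A b]] -> [T [P [P [A b]] * [A ( [T [P [A b]]] )]]]]

11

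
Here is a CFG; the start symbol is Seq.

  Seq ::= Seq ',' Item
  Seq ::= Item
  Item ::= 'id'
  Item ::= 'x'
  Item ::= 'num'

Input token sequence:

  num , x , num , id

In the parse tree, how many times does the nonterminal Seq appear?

4

[Seq [Seq [Seq [Seq [Item num]] , [Item x]] , [Item num]] , [Item id]]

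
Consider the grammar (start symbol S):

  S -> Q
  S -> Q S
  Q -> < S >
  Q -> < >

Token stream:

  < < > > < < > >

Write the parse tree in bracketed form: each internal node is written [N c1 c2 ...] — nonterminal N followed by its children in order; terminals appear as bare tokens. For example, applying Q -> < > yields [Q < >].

[S [Q < [S [Q < >]] >] [S [Q < [S [Q < >]] >]]]

S
Q S
< S > S
< Q > S
< < > > S
< < > > Q
< < > > < S >
< < > > < Q >
< < > > < < > >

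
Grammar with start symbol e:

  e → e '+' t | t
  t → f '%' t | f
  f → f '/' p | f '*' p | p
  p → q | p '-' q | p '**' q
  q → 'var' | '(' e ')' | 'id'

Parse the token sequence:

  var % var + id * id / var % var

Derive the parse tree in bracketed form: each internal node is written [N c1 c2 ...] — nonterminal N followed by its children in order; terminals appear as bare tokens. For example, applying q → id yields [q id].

[e [e [t [f [p [q var]]] % [t [f [p [q var]]]]]] + [t [f [f [f [p [q id]]] * [p [q id]]] / [p [q var]]] % [t [f [p [q var]]]]]]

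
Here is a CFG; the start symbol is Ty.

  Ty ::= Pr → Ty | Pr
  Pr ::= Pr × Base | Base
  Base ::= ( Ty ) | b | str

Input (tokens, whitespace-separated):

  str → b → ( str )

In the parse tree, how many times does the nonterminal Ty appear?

[Ty [Pr [Base str]] → [Ty [Pr [Base b]] → [Ty [Pr [Base ( [Ty [Pr [Base str]]] )]]]]]

4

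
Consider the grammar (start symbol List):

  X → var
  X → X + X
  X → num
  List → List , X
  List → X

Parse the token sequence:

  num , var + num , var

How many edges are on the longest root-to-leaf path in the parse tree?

4

[List [List [List [X num]] , [X [X var] + [X num]]] , [X var]]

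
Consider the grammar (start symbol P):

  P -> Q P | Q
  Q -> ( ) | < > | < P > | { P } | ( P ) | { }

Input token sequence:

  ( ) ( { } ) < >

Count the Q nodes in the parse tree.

[P [Q ( )] [P [Q ( [P [Q { }]] )] [P [Q < >]]]]

4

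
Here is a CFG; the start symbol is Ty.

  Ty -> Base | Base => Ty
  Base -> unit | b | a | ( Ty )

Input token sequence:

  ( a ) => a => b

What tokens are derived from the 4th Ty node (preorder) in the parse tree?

[Ty [Base ( [Ty [Base a]] )] => [Ty [Base a] => [Ty [Base b]]]]

b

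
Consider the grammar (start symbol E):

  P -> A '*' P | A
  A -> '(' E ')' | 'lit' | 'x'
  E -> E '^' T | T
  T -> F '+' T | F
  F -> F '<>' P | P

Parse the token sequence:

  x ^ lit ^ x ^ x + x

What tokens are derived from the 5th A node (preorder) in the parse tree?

x

[E [E [E [E [T [F [P [A x]]]]] ^ [T [F [P [A lit]]]]] ^ [T [F [P [A x]]]]] ^ [T [F [P [A x]]] + [T [F [P [A x]]]]]]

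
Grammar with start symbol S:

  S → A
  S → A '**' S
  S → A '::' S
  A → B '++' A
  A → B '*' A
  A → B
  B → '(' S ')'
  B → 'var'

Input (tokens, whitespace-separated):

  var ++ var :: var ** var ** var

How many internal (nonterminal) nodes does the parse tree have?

14

[S [A [B var] ++ [A [B var]]] :: [S [A [B var]] ** [S [A [B var]] ** [S [A [B var]]]]]]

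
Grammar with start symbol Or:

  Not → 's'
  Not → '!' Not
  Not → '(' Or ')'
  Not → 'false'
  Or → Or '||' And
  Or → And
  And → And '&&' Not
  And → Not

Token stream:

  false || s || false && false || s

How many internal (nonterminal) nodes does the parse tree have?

[Or [Or [Or [Or [And [Not false]]] || [And [Not s]]] || [And [And [Not false]] && [Not false]]] || [And [Not s]]]

14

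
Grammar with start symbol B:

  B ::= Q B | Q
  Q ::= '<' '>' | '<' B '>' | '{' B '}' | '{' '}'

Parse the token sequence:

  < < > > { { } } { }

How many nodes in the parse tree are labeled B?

[B [Q < [B [Q < >]] >] [B [Q { [B [Q { }]] }] [B [Q { }]]]]

5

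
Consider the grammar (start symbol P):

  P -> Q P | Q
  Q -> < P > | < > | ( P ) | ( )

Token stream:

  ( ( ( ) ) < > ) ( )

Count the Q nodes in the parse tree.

[P [Q ( [P [Q ( [P [Q ( )]] )] [P [Q < >]]] )] [P [Q ( )]]]

5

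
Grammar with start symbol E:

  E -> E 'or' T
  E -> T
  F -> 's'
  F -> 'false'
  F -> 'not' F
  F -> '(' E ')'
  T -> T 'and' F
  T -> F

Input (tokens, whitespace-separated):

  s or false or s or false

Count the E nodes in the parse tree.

4

[E [E [E [E [T [F s]]] or [T [F false]]] or [T [F s]]] or [T [F false]]]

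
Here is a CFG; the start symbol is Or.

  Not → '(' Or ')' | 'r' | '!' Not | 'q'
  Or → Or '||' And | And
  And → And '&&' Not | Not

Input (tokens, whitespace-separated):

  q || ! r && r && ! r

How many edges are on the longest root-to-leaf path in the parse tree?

[Or [Or [And [Not q]]] || [And [And [And [Not ! [Not r]]] && [Not r]] && [Not ! [Not r]]]]

6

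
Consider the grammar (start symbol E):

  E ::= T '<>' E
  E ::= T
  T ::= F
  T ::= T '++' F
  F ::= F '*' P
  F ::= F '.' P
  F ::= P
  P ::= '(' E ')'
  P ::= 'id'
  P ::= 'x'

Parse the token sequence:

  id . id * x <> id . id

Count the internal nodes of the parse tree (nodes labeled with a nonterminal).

14

[E [T [F [F [F [P id]] . [P id]] * [P x]]] <> [E [T [F [F [P id]] . [P id]]]]]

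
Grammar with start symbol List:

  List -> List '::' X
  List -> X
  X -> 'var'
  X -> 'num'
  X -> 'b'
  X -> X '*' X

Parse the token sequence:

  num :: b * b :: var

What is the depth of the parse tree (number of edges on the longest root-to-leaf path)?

[List [List [List [X num]] :: [X [X b] * [X b]]] :: [X var]]

4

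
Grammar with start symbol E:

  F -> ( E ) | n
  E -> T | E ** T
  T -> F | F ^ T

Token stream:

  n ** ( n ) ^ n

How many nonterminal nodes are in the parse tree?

11

[E [E [T [F n]]] ** [T [F ( [E [T [F n]]] )] ^ [T [F n]]]]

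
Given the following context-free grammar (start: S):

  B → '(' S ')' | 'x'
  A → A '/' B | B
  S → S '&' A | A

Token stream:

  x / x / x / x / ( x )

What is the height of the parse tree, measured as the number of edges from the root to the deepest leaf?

[S [A [A [A [A [A [B x]] / [B x]] / [B x]] / [B x]] / [B ( [S [A [B x]]] )]]]

7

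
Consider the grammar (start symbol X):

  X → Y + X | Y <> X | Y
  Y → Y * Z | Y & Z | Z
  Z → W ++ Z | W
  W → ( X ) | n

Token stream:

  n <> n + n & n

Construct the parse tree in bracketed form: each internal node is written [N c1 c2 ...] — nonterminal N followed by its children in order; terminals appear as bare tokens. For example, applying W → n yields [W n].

[X [Y [Z [W n]]] <> [X [Y [Z [W n]]] + [X [Y [Y [Z [W n]]] & [Z [W n]]]]]]

X
Y <> X
Z <> X
W <> X
n <> X
n <> Y + X
n <> Z + X
n <> W + X
n <> n + X
n <> n + Y
n <> n + Y & Z
n <> n + Z & Z
n <> n + W & Z
n <> n + n & Z
n <> n + n & W
n <> n + n & n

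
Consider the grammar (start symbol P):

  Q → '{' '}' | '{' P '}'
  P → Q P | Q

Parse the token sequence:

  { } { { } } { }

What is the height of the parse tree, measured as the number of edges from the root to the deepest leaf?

[P [Q { }] [P [Q { [P [Q { }]] }] [P [Q { }]]]]

5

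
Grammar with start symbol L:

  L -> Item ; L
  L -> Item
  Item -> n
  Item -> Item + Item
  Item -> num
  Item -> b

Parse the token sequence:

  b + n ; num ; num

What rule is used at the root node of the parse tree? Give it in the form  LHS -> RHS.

[L [Item [Item b] + [Item n]] ; [L [Item num] ; [L [Item num]]]]

L -> Item ; L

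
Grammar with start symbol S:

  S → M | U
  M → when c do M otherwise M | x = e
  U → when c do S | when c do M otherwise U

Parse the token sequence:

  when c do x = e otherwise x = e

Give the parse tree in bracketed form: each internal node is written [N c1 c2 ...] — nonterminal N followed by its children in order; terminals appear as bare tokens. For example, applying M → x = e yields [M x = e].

[S [M when c do [M x = e] otherwise [M x = e]]]

S
M
when c do M otherwise M
when c do x = e otherwise M
when c do x = e otherwise x = e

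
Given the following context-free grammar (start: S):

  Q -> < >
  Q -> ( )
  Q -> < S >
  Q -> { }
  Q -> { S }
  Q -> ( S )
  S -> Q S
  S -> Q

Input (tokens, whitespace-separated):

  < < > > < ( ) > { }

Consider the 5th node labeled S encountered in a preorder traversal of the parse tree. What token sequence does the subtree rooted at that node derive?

[S [Q < [S [Q < >]] >] [S [Q < [S [Q ( )]] >] [S [Q { }]]]]

{ }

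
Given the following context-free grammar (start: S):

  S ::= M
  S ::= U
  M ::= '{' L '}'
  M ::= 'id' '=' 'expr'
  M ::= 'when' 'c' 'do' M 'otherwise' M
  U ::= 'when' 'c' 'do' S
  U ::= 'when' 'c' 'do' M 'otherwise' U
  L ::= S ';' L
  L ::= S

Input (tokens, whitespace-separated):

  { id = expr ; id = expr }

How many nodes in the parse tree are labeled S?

3

[S [M { [L [S [M id = expr]] ; [L [S [M id = expr]]]] }]]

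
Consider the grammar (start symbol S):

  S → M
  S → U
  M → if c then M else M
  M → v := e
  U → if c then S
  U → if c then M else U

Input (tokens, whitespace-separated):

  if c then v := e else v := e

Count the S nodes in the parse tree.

[S [M if c then [M v := e] else [M v := e]]]

1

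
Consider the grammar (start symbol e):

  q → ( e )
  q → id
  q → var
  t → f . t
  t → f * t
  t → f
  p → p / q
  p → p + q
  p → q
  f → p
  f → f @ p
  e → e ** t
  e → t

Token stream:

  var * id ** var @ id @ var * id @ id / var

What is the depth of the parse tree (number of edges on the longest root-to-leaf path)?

7

[e [e [t [f [p [q var]]] * [t [f [p [q id]]]]]] ** [t [f [f [f [p [q var]]] @ [p [q id]]] @ [p [q var]]] * [t [f [f [p [q id]]] @ [p [p [q id]] / [q var]]]]]]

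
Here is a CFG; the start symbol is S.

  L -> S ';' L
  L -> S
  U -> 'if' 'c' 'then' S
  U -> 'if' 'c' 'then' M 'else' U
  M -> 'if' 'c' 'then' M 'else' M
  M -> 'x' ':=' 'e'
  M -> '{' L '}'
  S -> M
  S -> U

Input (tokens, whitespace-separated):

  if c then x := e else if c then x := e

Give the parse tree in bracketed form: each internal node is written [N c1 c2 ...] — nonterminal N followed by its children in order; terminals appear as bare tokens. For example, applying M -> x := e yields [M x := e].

S
U
if c then M else U
if c then x := e else U
if c then x := e else if c then S
if c then x := e else if c then M
if c then x := e else if c then x := e

[S [U if c then [M x := e] else [U if c then [S [M x := e]]]]]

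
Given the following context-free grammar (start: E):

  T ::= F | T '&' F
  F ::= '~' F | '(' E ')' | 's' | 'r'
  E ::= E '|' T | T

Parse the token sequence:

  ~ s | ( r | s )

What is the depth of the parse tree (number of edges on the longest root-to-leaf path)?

7

[E [E [T [F ~ [F s]]]] | [T [F ( [E [E [T [F r]]] | [T [F s]]] )]]]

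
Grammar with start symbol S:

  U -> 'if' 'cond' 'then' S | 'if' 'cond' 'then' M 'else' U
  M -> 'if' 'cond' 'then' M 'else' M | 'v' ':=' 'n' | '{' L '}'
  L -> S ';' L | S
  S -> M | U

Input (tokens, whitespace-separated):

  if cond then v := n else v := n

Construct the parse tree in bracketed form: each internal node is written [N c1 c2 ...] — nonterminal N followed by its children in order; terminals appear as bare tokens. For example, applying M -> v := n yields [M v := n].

S
M
if cond then M else M
if cond then v := n else M
if cond then v := n else v := n

[S [M if cond then [M v := n] else [M v := n]]]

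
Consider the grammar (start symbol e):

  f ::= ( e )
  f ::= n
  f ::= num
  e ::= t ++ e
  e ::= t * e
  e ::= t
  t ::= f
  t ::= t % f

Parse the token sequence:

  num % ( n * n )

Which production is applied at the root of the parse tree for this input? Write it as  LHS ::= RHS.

[e [t [t [f num]] % [f ( [e [t [f n]] * [e [t [f n]]]] )]]]

e ::= t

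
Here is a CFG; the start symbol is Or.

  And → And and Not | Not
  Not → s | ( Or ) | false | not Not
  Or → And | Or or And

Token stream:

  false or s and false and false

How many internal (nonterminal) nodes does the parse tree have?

10

[Or [Or [And [Not false]]] or [And [And [And [Not s]] and [Not false]] and [Not false]]]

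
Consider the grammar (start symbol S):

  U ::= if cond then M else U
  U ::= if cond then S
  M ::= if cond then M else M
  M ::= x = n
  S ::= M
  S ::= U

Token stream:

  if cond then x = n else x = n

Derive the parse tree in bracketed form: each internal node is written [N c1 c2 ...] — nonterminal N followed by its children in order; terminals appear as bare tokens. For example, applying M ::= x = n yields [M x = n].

[S [M if cond then [M x = n] else [M x = n]]]

S
M
if cond then M else M
if cond then x = n else M
if cond then x = n else x = n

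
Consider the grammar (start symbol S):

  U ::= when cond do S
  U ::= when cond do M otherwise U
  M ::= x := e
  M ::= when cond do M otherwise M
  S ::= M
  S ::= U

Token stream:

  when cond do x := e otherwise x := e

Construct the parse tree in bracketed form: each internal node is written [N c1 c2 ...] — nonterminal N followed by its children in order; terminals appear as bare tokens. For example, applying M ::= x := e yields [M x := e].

S
M
when cond do M otherwise M
when cond do x := e otherwise M
when cond do x := e otherwise x := e

[S [M when cond do [M x := e] otherwise [M x := e]]]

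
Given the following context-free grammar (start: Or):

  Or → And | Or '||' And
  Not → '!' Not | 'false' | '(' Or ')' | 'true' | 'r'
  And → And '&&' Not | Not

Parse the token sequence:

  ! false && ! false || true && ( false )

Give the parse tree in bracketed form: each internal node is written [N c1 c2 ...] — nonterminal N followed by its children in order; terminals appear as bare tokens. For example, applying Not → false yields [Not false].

[Or [Or [And [And [Not ! [Not false]]] && [Not ! [Not false]]]] || [And [And [Not true]] && [Not ( [Or [And [Not false]]] )]]]

Or
Or || And
And || And
And && Not || And
Not && Not || And
! Not && Not || And
! false && Not || And
! false && ! Not || And
! false && ! false || And
! false && ! false || And && Not
! false && ! false || Not && Not
! false && ! false || true && Not
! false && ! false || true && ( Or )
! false && ! false || true && ( And )
! false && ! false || true && ( Not )
! false && ! false || true && ( false )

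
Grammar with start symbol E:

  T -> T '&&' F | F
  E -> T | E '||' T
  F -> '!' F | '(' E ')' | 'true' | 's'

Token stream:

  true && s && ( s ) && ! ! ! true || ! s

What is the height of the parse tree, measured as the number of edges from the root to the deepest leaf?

[E [E [T [T [T [T [F true]] && [F s]] && [F ( [E [T [F s]]] )]] && [F ! [F ! [F ! [F true]]]]]] || [T [F ! [F s]]]]

8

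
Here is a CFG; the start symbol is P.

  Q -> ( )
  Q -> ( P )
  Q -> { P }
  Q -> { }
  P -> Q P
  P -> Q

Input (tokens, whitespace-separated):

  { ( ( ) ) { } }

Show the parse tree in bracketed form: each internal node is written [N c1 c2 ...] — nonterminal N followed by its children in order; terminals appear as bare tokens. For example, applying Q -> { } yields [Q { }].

P
Q
{ P }
{ Q P }
{ ( P ) P }
{ ( Q ) P }
{ ( ( ) ) P }
{ ( ( ) ) Q }
{ ( ( ) ) { } }

[P [Q { [P [Q ( [P [Q ( )]] )] [P [Q { }]]] }]]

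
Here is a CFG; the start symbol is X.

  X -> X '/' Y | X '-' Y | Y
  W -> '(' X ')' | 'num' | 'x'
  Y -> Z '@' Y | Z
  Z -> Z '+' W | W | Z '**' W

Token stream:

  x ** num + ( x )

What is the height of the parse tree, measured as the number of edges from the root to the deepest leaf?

8

[X [Y [Z [Z [Z [W x]] ** [W num]] + [W ( [X [Y [Z [W x]]]] )]]]]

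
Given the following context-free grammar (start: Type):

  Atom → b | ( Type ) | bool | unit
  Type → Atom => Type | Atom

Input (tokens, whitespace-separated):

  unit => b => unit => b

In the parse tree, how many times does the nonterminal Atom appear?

[Type [Atom unit] => [Type [Atom b] => [Type [Atom unit] => [Type [Atom b]]]]]

4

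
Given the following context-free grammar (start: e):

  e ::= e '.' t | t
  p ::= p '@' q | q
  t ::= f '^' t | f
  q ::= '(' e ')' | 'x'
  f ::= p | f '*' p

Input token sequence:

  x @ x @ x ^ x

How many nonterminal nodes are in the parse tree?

13

[e [t [f [p [p [p [q x]] @ [q x]] @ [q x]]] ^ [t [f [p [q x]]]]]]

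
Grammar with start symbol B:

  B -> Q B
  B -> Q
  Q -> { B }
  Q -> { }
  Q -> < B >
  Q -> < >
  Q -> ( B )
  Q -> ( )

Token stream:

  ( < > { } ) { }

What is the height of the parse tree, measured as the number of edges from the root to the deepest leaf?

5

[B [Q ( [B [Q < >] [B [Q { }]]] )] [B [Q { }]]]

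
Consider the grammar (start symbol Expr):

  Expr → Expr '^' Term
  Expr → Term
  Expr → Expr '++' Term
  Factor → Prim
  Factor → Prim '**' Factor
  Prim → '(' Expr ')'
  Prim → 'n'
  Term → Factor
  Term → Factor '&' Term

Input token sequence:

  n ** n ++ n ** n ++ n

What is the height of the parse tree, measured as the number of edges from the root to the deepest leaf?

7

[Expr [Expr [Expr [Term [Factor [Prim n] ** [Factor [Prim n]]]]] ++ [Term [Factor [Prim n] ** [Factor [Prim n]]]]] ++ [Term [Factor [Prim n]]]]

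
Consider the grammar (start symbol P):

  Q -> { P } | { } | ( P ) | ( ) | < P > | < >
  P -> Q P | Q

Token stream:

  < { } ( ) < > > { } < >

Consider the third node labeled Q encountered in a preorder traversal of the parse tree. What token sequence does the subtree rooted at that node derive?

[P [Q < [P [Q { }] [P [Q ( )] [P [Q < >]]]] >] [P [Q { }] [P [Q < >]]]]

( )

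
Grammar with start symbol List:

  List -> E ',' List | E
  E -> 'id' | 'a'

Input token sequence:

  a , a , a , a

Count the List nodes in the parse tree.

4

[List [E a] , [List [E a] , [List [E a] , [List [E a]]]]]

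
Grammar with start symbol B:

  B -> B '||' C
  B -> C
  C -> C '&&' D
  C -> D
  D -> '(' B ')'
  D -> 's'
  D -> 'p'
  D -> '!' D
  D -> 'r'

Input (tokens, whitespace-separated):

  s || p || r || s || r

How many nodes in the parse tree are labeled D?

5

[B [B [B [B [B [C [D s]]] || [C [D p]]] || [C [D r]]] || [C [D s]]] || [C [D r]]]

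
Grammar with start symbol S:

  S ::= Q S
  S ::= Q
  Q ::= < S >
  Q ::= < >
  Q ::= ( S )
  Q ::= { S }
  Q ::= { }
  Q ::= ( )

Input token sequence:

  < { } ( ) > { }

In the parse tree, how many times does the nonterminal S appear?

4

[S [Q < [S [Q { }] [S [Q ( )]]] >] [S [Q { }]]]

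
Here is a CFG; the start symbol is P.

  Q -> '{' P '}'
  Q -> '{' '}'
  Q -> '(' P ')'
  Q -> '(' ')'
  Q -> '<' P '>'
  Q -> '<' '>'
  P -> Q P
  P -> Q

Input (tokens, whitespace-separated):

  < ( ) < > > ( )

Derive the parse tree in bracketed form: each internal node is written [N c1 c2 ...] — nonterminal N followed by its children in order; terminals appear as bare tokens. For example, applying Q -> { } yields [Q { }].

P
Q P
< P > P
< Q P > P
< ( ) P > P
< ( ) Q > P
< ( ) < > > P
< ( ) < > > Q
< ( ) < > > ( )

[P [Q < [P [Q ( )] [P [Q < >]]] >] [P [Q ( )]]]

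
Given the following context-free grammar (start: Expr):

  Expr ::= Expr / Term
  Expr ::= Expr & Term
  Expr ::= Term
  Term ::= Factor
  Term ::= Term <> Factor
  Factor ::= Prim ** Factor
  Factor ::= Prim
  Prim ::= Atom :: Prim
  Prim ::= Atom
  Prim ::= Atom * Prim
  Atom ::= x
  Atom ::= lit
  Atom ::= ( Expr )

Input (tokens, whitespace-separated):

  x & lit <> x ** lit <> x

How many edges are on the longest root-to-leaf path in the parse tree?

7

[Expr [Expr [Term [Factor [Prim [Atom x]]]]] & [Term [Term [Term [Factor [Prim [Atom lit]]]] <> [Factor [Prim [Atom x]] ** [Factor [Prim [Atom lit]]]]] <> [Factor [Prim [Atom x]]]]]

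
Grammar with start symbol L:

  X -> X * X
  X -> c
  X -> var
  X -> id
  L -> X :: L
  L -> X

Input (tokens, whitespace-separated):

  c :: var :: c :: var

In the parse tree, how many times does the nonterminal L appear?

4

[L [X c] :: [L [X var] :: [L [X c] :: [L [X var]]]]]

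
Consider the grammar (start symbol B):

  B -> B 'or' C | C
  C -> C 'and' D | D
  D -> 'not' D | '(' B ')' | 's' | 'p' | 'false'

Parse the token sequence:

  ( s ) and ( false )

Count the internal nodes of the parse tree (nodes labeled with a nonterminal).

11

[B [C [C [D ( [B [C [D s]]] )]] and [D ( [B [C [D false]]] )]]]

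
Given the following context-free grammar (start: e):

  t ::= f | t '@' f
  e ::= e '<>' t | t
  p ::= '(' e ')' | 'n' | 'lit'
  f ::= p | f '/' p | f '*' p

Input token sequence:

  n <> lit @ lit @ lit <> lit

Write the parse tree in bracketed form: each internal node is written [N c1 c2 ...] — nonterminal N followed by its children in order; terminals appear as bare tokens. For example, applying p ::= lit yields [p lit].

e
e <> t
e <> t <> t
t <> t <> t
f <> t <> t
p <> t <> t
n <> t <> t
n <> t @ f <> t
n <> t @ f @ f <> t
n <> f @ f @ f <> t
n <> p @ f @ f <> t
n <> lit @ f @ f <> t
n <> lit @ p @ f <> t
n <> lit @ lit @ f <> t
n <> lit @ lit @ p <> t
n <> lit @ lit @ lit <> t
n <> lit @ lit @ lit <> f
n <> lit @ lit @ lit <> p
n <> lit @ lit @ lit <> lit

[e [e [e [t [f [p n]]]] <> [t [t [t [f [p lit]]] @ [f [p lit]]] @ [f [p lit]]]] <> [t [f [p lit]]]]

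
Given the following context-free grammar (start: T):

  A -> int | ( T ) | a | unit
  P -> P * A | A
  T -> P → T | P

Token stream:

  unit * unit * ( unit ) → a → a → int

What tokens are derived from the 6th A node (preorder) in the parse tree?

a

[T [P [P [P [A unit]] * [A unit]] * [A ( [T [P [A unit]]] )]] → [T [P [A a]] → [T [P [A a]] → [T [P [A int]]]]]]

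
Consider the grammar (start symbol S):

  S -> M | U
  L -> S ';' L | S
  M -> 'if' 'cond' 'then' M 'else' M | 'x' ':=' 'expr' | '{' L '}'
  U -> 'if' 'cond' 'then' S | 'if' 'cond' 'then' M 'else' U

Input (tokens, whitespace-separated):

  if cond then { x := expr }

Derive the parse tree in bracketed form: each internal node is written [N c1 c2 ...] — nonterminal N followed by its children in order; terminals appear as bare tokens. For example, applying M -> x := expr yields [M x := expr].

S
U
if cond then S
if cond then M
if cond then { L }
if cond then { S }
if cond then { M }
if cond then { x := expr }

[S [U if cond then [S [M { [L [S [M x := expr]]] }]]]]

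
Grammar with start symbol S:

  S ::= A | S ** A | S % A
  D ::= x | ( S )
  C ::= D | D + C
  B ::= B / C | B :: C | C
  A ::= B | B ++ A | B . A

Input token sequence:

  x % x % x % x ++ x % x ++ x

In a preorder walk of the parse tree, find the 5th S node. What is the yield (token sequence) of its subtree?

[S [S [S [S [S [A [B [C [D x]]]]] % [A [B [C [D x]]]]] % [A [B [C [D x]]]]] % [A [B [C [D x]]] ++ [A [B [C [D x]]]]]] % [A [B [C [D x]]] ++ [A [B [C [D x]]]]]]

x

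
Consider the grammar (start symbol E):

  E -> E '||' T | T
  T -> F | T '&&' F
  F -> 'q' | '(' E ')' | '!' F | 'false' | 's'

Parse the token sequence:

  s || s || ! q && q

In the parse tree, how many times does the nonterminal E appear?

3

[E [E [E [T [F s]]] || [T [F s]]] || [T [T [F ! [F q]]] && [F q]]]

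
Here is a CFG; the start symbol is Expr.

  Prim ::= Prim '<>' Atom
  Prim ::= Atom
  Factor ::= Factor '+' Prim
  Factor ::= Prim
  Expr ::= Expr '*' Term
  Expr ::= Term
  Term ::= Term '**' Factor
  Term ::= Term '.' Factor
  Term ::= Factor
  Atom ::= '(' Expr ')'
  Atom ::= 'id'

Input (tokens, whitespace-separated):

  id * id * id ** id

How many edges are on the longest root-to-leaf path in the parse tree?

[Expr [Expr [Expr [Term [Factor [Prim [Atom id]]]]] * [Term [Factor [Prim [Atom id]]]]] * [Term [Term [Factor [Prim [Atom id]]]] ** [Factor [Prim [Atom id]]]]]

7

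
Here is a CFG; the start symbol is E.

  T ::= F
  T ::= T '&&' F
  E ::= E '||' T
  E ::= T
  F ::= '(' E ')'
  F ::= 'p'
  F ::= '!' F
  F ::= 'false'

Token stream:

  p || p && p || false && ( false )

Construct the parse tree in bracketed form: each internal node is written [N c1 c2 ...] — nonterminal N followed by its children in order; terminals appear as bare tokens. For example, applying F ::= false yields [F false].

[E [E [E [T [F p]]] || [T [T [F p]] && [F p]]] || [T [T [F false]] && [F ( [E [T [F false]]] )]]]

E
E || T
E || T || T
T || T || T
F || T || T
p || T || T
p || T && F || T
p || F && F || T
p || p && F || T
p || p && p || T
p || p && p || T && F
p || p && p || F && F
p || p && p || false && F
p || p && p || false && ( E )
p || p && p || false && ( T )
p || p && p || false && ( F )
p || p && p || false && ( false )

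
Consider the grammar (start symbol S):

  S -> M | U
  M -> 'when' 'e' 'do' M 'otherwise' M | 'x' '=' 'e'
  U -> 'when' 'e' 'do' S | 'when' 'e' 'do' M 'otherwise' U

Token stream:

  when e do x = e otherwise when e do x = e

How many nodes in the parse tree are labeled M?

2

[S [U when e do [M x = e] otherwise [U when e do [S [M x = e]]]]]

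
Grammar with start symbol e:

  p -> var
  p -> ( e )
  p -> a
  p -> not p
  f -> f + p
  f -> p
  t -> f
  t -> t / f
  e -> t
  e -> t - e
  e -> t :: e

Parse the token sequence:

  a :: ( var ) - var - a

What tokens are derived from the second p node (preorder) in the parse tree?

[e [t [f [p a]]] :: [e [t [f [p ( [e [t [f [p var]]]] )]]] - [e [t [f [p var]]] - [e [t [f [p a]]]]]]]

( var )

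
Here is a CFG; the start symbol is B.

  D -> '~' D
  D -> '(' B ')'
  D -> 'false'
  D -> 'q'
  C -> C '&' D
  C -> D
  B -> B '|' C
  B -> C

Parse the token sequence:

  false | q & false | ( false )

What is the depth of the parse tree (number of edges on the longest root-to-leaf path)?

6

[B [B [B [C [D false]]] | [C [C [D q]] & [D false]]] | [C [D ( [B [C [D false]]] )]]]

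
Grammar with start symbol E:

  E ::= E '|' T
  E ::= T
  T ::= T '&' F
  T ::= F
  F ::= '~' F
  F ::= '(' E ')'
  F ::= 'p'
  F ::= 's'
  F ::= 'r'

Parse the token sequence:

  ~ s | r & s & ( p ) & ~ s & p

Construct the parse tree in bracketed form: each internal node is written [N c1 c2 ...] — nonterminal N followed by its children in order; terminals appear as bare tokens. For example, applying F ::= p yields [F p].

E
E | T
T | T
F | T
~ F | T
~ s | T
~ s | T & F
~ s | T & F & F
~ s | T & F & F & F
~ s | T & F & F & F & F
~ s | F & F & F & F & F
~ s | r & F & F & F & F
~ s | r & s & F & F & F
~ s | r & s & ( E ) & F & F
~ s | r & s & ( T ) & F & F
~ s | r & s & ( F ) & F & F
~ s | r & s & ( p ) & F & F
~ s | r & s & ( p ) & ~ F & F
~ s | r & s & ( p ) & ~ s & F
~ s | r & s & ( p ) & ~ s & p

[E [E [T [F ~ [F s]]]] | [T [T [T [T [T [F r]] & [F s]] & [F ( [E [T [F p]]] )]] & [F ~ [F s]]] & [F p]]]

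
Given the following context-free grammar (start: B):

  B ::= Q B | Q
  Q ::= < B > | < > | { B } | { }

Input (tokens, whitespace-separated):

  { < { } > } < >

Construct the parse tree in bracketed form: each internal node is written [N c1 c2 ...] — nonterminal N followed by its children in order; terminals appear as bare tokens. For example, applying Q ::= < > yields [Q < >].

[B [Q { [B [Q < [B [Q { }]] >]] }] [B [Q < >]]]

B
Q B
{ B } B
{ Q } B
{ < B > } B
{ < Q > } B
{ < { } > } B
{ < { } > } Q
{ < { } > } < >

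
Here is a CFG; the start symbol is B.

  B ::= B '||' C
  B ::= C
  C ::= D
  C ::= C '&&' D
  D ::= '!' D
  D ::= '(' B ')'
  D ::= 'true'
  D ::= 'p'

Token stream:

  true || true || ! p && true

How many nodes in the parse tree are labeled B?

[B [B [B [C [D true]]] || [C [D true]]] || [C [C [D ! [D p]]] && [D true]]]

3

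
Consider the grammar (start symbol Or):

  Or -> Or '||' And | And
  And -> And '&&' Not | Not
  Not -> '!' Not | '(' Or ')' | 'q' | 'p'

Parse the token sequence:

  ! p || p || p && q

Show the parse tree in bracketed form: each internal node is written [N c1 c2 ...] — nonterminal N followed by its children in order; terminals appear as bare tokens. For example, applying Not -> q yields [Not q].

[Or [Or [Or [And [Not ! [Not p]]]] || [And [Not p]]] || [And [And [Not p]] && [Not q]]]

Or
Or || And
Or || And || And
And || And || And
Not || And || And
! Not || And || And
! p || And || And
! p || Not || And
! p || p || And
! p || p || And && Not
! p || p || Not && Not
! p || p || p && Not
! p || p || p && q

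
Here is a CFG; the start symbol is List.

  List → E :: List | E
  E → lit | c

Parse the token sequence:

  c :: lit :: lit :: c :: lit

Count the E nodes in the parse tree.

[List [E c] :: [List [E lit] :: [List [E lit] :: [List [E c] :: [List [E lit]]]]]]

5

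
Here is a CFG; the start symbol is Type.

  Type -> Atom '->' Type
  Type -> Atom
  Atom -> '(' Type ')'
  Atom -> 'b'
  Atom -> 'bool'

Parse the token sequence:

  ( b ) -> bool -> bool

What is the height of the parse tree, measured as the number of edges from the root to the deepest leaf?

4

[Type [Atom ( [Type [Atom b]] )] -> [Type [Atom bool] -> [Type [Atom bool]]]]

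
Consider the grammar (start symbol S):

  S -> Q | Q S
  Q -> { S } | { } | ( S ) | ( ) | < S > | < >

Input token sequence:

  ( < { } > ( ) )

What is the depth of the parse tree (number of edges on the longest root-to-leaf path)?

[S [Q ( [S [Q < [S [Q { }]] >] [S [Q ( )]]] )]]

6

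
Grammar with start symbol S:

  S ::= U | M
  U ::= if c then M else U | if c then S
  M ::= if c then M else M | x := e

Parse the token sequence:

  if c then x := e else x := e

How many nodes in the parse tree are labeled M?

3

[S [M if c then [M x := e] else [M x := e]]]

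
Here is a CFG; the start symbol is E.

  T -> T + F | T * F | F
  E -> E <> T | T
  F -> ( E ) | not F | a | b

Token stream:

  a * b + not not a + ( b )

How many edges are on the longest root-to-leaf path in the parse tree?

[E [T [T [T [T [F a]] * [F b]] + [F not [F not [F a]]]] + [F ( [E [T [F b]]] )]]]

6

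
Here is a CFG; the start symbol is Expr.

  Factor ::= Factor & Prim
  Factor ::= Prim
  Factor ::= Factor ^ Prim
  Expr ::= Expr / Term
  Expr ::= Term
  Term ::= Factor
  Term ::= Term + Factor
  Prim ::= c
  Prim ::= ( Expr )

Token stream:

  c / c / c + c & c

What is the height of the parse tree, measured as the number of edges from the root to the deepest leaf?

[Expr [Expr [Expr [Term [Factor [Prim c]]]] / [Term [Factor [Prim c]]]] / [Term [Term [Factor [Prim c]]] + [Factor [Factor [Prim c]] & [Prim c]]]]

6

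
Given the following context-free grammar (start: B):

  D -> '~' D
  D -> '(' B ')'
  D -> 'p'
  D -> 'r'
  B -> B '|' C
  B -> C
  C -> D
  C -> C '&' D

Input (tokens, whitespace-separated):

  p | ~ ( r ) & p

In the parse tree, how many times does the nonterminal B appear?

3

[B [B [C [D p]]] | [C [C [D ~ [D ( [B [C [D r]]] )]]] & [D p]]]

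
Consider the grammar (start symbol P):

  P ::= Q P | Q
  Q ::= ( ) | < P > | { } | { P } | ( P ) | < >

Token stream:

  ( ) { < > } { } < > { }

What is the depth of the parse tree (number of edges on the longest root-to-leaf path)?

6

[P [Q ( )] [P [Q { [P [Q < >]] }] [P [Q { }] [P [Q < >] [P [Q { }]]]]]]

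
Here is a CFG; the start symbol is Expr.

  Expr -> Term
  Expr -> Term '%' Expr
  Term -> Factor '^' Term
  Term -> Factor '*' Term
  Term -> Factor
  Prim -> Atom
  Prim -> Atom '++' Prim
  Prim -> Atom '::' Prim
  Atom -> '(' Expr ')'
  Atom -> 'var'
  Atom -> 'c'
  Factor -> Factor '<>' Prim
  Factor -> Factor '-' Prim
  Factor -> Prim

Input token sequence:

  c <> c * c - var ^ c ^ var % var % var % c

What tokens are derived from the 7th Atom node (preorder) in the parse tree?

[Expr [Term [Factor [Factor [Prim [Atom c]]] <> [Prim [Atom c]]] * [Term [Factor [Factor [Prim [Atom c]]] - [Prim [Atom var]]] ^ [Term [Factor [Prim [Atom c]]] ^ [Term [Factor [Prim [Atom var]]]]]]] % [Expr [Term [Factor [Prim [Atom var]]]] % [Expr [Term [Factor [Prim [Atom var]]]] % [Expr [Term [Factor [Prim [Atom c]]]]]]]]

var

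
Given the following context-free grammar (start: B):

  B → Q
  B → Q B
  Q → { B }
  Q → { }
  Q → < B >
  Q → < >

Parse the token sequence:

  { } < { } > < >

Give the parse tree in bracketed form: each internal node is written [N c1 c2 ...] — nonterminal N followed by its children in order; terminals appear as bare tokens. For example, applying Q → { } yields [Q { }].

[B [Q { }] [B [Q < [B [Q { }]] >] [B [Q < >]]]]

B
Q B
{ } B
{ } Q B
{ } < B > B
{ } < Q > B
{ } < { } > B
{ } < { } > Q
{ } < { } > < >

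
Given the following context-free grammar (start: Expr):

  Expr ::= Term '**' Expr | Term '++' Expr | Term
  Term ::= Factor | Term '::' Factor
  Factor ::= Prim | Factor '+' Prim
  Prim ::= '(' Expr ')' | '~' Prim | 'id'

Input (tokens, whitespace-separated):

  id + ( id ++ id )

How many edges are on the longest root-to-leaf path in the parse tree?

[Expr [Term [Factor [Factor [Prim id]] + [Prim ( [Expr [Term [Factor [Prim id]]] ++ [Expr [Term [Factor [Prim id]]]]] )]]]]

9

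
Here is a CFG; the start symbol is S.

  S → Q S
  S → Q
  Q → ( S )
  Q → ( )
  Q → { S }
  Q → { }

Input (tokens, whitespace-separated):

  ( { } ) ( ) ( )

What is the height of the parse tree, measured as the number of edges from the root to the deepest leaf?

[S [Q ( [S [Q { }]] )] [S [Q ( )] [S [Q ( )]]]]

4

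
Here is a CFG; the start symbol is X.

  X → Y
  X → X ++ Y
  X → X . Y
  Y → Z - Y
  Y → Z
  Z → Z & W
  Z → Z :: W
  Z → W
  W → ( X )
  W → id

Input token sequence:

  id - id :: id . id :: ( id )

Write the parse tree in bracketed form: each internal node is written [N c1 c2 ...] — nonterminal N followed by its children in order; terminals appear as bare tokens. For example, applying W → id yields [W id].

[X [X [Y [Z [W id]] - [Y [Z [Z [W id]] :: [W id]]]]] . [Y [Z [Z [W id]] :: [W ( [X [Y [Z [W id]]]] )]]]]

X
X . Y
Y . Y
Z - Y . Y
W - Y . Y
id - Y . Y
id - Z . Y
id - Z :: W . Y
id - W :: W . Y
id - id :: W . Y
id - id :: id . Y
id - id :: id . Z
id - id :: id . Z :: W
id - id :: id . W :: W
id - id :: id . id :: W
id - id :: id . id :: ( X )
id - id :: id . id :: ( Y )
id - id :: id . id :: ( Z )
id - id :: id . id :: ( W )
id - id :: id . id :: ( id )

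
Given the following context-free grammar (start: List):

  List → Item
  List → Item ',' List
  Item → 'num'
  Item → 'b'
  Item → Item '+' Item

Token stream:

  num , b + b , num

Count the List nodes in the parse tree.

[List [Item num] , [List [Item [Item b] + [Item b]] , [List [Item num]]]]

3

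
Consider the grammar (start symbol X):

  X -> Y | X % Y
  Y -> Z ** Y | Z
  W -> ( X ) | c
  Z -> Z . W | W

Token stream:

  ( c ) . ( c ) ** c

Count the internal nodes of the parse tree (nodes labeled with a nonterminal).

17

[X [Y [Z [Z [W ( [X [Y [Z [W c]]]] )]] . [W ( [X [Y [Z [W c]]]] )]] ** [Y [Z [W c]]]]]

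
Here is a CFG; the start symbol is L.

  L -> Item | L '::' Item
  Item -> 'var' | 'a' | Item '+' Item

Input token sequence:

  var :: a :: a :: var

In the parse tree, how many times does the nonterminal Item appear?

4

[L [L [L [L [Item var]] :: [Item a]] :: [Item a]] :: [Item var]]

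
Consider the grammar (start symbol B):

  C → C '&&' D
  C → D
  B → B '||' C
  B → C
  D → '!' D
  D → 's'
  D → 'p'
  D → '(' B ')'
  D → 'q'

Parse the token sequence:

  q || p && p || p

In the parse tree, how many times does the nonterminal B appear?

3

[B [B [B [C [D q]]] || [C [C [D p]] && [D p]]] || [C [D p]]]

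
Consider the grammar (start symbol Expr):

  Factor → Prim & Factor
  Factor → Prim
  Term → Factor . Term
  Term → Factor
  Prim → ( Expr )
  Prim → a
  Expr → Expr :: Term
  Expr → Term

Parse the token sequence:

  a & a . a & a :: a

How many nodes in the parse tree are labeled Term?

3

[Expr [Expr [Term [Factor [Prim a] & [Factor [Prim a]]] . [Term [Factor [Prim a] & [Factor [Prim a]]]]]] :: [Term [Factor [Prim a]]]]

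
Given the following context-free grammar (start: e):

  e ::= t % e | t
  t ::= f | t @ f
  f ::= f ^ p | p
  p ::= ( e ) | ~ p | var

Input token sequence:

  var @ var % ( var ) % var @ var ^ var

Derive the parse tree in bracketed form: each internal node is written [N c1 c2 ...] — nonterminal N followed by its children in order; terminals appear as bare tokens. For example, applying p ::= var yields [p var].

[e [t [t [f [p var]]] @ [f [p var]]] % [e [t [f [p ( [e [t [f [p var]]]] )]]] % [e [t [t [f [p var]]] @ [f [f [p var]] ^ [p var]]]]]]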